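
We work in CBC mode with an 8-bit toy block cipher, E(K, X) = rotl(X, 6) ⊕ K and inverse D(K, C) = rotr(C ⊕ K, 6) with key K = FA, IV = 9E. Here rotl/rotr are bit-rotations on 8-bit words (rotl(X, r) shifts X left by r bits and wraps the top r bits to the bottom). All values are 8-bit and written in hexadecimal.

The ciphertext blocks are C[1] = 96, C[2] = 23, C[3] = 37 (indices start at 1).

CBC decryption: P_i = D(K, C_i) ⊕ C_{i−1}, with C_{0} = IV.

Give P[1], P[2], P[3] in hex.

P[1] = 2F, P[2] = F1, P[3] = 14

P[1]: D(K, 96) = B1; B1 ⊕ 9E = 2F.
P[2]: D(K, 23) = 67; 67 ⊕ 96 = F1.
P[3]: D(K, 37) = 37; 37 ⊕ 23 = 14.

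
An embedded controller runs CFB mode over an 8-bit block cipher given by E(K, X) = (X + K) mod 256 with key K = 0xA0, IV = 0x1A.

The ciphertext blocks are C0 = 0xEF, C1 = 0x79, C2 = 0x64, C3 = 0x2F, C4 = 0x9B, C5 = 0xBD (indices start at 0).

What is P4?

P4 = 0x54

CFB decryption: P_i = C_i ⊕ E(K, C_{i−1}), with C_{−1} = IV.
P4: E(K, 0x2F) = 0xCF; 0x9B ⊕ 0xCF = 0x54.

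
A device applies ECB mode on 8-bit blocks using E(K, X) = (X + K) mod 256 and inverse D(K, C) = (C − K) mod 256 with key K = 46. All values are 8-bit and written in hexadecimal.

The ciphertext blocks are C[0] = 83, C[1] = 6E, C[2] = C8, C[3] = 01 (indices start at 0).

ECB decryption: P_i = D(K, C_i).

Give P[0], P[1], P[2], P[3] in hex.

P[0]: D(K, 83) = 3D.
P[1]: D(K, 6E) = 28.
P[2]: D(K, C8) = 82.
P[3]: D(K, 01) = BB.

P[0] = 3D, P[1] = 28, P[2] = 82, P[3] = BB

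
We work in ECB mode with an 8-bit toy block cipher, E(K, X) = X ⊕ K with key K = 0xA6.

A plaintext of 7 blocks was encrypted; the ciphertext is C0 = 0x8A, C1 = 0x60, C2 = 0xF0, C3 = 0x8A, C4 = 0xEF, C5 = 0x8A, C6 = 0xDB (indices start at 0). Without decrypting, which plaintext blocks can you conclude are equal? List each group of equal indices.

ECB encrypts each block independently with the same key, so equal ciphertext blocks imply equal plaintext blocks.
C0 = C3 = C5 = 0x8A, so P0 = P3 = P5.

P0 = P3 = P5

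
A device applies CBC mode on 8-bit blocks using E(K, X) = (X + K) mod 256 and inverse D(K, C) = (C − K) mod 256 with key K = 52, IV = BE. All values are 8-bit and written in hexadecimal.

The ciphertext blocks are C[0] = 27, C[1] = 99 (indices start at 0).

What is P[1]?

CBC decryption: P_i = D(K, C_i) ⊕ C_{i−1}, with C_{−1} = IV.
P[1]: D(K, 99) = 47; 47 ⊕ 27 = 60.

P[1] = 60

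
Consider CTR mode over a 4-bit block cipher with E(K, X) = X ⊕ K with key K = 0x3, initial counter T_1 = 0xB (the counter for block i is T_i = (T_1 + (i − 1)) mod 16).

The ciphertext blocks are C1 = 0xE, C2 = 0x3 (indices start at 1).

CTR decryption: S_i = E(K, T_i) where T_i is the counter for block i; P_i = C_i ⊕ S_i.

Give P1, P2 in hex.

P1 = 0x6, P2 = 0xC

P1: T = 0xB, S = E(K, T) = 0x8; 0xE ⊕ 0x8 = 0x6.
P2: T = 0xC, S = E(K, T) = 0xF; 0x3 ⊕ 0xF = 0xC.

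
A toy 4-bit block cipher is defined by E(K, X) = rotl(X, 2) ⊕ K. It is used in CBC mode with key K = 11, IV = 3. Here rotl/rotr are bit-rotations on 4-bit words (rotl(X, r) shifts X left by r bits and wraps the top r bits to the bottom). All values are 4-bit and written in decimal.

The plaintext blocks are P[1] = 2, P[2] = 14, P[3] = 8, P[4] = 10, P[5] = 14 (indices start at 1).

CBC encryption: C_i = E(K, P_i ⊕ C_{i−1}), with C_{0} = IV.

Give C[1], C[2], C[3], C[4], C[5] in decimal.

C[1] = 15, C[2] = 15, C[3] = 6, C[4] = 8, C[5] = 2

C[1]: P[1] ⊕ 3 = 1; E(K, 1) = 15.
C[2]: P[2] ⊕ 15 = 1; E(K, 1) = 15.
C[3]: P[3] ⊕ 15 = 7; E(K, 7) = 6.
C[4]: P[4] ⊕ 6 = 12; E(K, 12) = 8.
C[5]: P[5] ⊕ 8 = 6; E(K, 6) = 2.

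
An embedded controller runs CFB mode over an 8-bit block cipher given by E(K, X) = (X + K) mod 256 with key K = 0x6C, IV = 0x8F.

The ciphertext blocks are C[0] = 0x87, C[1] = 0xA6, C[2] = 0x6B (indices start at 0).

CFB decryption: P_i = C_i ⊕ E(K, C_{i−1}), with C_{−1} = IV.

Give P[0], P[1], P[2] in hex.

P[0] = 0x7C, P[1] = 0x55, P[2] = 0x79

P[0]: E(K, 0x8F) = 0xFB; 0x87 ⊕ 0xFB = 0x7C.
P[1]: E(K, 0x87) = 0xF3; 0xA6 ⊕ 0xF3 = 0x55.
P[2]: E(K, 0xA6) = 0x12; 0x6B ⊕ 0x12 = 0x79.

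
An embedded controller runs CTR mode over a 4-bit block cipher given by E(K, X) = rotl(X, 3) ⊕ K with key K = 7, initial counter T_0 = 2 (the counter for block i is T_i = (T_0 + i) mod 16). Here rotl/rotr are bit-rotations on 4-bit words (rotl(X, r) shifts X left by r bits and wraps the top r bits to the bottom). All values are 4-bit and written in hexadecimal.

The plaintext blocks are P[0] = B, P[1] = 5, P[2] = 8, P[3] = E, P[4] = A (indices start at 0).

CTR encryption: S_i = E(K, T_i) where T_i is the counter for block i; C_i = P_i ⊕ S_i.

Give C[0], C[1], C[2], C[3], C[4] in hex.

C[0]: T = 2, S = E(K, T) = 6; B ⊕ 6 = D.
C[1]: T = 3, S = E(K, T) = E; 5 ⊕ E = B.
C[2]: T = 4, S = E(K, T) = 5; 8 ⊕ 5 = D.
C[3]: T = 5, S = E(K, T) = D; E ⊕ D = 3.
C[4]: T = 6, S = E(K, T) = 4; A ⊕ 4 = E.

C[0] = D, C[1] = B, C[2] = D, C[3] = 3, C[4] = E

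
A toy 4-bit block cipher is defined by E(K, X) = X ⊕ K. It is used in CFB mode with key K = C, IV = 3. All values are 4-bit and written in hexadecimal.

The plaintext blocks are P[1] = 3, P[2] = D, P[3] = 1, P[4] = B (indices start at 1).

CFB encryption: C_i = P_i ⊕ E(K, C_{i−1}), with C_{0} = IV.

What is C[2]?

C[2] = D

C[1]: E(K, 3) = F; 3 ⊕ F = C.
C[2]: E(K, C) = 0; D ⊕ 0 = D.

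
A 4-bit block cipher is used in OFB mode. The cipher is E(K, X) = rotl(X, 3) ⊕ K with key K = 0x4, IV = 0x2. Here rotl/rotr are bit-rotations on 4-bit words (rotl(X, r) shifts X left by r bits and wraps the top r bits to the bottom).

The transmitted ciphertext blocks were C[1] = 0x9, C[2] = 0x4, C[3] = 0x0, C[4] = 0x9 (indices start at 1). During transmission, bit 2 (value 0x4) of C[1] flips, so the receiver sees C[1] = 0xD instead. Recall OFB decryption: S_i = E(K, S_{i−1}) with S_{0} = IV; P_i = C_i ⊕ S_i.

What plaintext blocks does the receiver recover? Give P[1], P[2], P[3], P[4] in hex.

Only C[1] changed, to 0xD. In OFB, a change in C_i flips the same bit in P_i only; the keystream is unaffected. Decrypting the received ciphertext:
P[1]: S = E(K, 0x2) = 0x5; 0xD ⊕ 0x5 = 0x8.
P[2]: S = E(K, 0x5) = 0xE; 0x4 ⊕ 0xE = 0xA.
P[3]: S = E(K, 0xE) = 0x3; 0x0 ⊕ 0x3 = 0x3.
P[4]: S = E(K, 0x3) = 0xD; 0x9 ⊕ 0xD = 0x4.
Blocks that differ from the original plaintext: P[1].

P[1] = 0x8, P[2] = 0xA, P[3] = 0x3, P[4] = 0x4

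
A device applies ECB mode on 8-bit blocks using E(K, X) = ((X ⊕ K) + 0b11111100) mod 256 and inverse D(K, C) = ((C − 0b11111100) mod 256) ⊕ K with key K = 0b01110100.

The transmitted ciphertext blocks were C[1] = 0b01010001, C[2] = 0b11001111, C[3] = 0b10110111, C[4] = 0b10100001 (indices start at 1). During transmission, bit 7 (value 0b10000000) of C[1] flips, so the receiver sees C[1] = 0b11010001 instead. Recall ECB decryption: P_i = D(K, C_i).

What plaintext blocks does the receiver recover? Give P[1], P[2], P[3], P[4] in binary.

P[1] = 0b10100001, P[2] = 0b10100111, P[3] = 0b11001111, P[4] = 0b11010001

Only C[1] changed, to 0b11010001. In ECB, a change in C_i affects only P_i. Decrypting the received ciphertext:
P[1]: D(K, 0b11010001) = 0b10100001.
P[2]: D(K, 0b11001111) = 0b10100111.
P[3]: D(K, 0b10110111) = 0b11001111.
P[4]: D(K, 0b10100001) = 0b11010001.
Blocks that differ from the original plaintext: P[1].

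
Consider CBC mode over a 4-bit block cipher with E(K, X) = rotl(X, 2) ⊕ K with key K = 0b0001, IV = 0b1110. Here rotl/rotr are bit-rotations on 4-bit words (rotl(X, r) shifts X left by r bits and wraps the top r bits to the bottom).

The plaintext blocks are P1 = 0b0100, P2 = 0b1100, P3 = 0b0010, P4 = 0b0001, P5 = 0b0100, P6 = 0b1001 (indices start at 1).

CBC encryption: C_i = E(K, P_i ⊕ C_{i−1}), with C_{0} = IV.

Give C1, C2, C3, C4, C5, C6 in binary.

C1 = 0b1011, C2 = 0b1100, C3 = 0b1010, C4 = 0b1111, C5 = 0b1111, C6 = 0b1000

C1: P1 ⊕ 0b1110 = 0b1010; E(K, 0b1010) = 0b1011.
C2: P2 ⊕ 0b1011 = 0b0111; E(K, 0b0111) = 0b1100.
C3: P3 ⊕ 0b1100 = 0b1110; E(K, 0b1110) = 0b1010.
C4: P4 ⊕ 0b1010 = 0b1011; E(K, 0b1011) = 0b1111.
C5: P5 ⊕ 0b1111 = 0b1011; E(K, 0b1011) = 0b1111.
C6: P6 ⊕ 0b1111 = 0b0110; E(K, 0b0110) = 0b1000.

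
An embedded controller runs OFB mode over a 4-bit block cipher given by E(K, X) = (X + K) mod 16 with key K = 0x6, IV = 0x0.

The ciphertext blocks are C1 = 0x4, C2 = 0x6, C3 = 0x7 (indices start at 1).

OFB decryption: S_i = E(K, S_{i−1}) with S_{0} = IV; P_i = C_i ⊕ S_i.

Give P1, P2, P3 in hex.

P1: S = E(K, 0x0) = 0x6; 0x4 ⊕ 0x6 = 0x2.
P2: S = E(K, 0x6) = 0xC; 0x6 ⊕ 0xC = 0xA.
P3: S = E(K, 0xC) = 0x2; 0x7 ⊕ 0x2 = 0x5.

P1 = 0x2, P2 = 0xA, P3 = 0x5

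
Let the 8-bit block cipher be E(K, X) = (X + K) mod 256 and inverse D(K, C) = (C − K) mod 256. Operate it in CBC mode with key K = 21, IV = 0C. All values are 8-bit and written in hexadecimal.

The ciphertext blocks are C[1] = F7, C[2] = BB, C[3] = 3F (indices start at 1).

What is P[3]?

CBC decryption: P_i = D(K, C_i) ⊕ C_{i−1}, with C_{0} = IV.
P[3]: D(K, 3F) = 1E; 1E ⊕ BB = A5.

P[3] = A5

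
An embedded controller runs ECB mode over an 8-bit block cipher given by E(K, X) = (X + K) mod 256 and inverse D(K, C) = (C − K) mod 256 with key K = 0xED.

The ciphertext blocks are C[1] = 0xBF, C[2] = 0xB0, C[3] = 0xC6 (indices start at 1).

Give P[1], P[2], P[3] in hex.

P[1] = 0xD2, P[2] = 0xC3, P[3] = 0xD9

ECB decryption: P_i = D(K, C_i).
P[1]: D(K, 0xBF) = 0xD2.
P[2]: D(K, 0xB0) = 0xC3.
P[3]: D(K, 0xC6) = 0xD9.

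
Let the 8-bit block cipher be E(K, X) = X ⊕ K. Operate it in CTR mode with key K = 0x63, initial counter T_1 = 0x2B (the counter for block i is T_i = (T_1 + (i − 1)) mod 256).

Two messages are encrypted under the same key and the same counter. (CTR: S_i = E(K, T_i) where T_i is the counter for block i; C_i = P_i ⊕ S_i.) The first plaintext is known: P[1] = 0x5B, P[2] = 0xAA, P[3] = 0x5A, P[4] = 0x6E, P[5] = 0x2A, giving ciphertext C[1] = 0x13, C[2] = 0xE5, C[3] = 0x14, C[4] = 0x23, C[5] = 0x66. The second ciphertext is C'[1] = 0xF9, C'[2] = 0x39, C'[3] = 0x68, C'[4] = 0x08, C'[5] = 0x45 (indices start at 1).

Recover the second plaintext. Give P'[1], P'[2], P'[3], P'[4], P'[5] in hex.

P'[1] = 0xB1, P'[2] = 0x76, P'[3] = 0x26, P'[4] = 0x45, P'[5] = 0x09

In CTR with a reused counter, both messages share the same keystream S_i, so C_i ⊕ C'_i = P_i ⊕ P'_i and thus P'_i = P_i ⊕ C_i ⊕ C'_i.
P'[1]: 0x5B ⊕ 0x13 ⊕ 0xF9 = 0xB1.
P'[2]: 0xAA ⊕ 0xE5 ⊕ 0x39 = 0x76.
P'[3]: 0x5A ⊕ 0x14 ⊕ 0x68 = 0x26.
P'[4]: 0x6E ⊕ 0x23 ⊕ 0x08 = 0x45.
P'[5]: 0x2A ⊕ 0x66 ⊕ 0x45 = 0x09.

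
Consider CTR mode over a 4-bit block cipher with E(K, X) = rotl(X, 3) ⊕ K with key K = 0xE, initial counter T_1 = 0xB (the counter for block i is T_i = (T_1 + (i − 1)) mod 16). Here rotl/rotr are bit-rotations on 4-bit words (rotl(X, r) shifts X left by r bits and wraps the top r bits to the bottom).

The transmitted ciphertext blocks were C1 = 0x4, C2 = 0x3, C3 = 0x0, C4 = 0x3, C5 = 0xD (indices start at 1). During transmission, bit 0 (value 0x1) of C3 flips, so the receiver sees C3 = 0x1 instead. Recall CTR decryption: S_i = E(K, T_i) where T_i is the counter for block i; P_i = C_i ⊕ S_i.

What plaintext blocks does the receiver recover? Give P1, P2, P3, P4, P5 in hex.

Only C3 changed, to 0x1. In CTR, a change in C_i flips the same bit in P_i only; the keystream is unaffected. Decrypting the received ciphertext:
P1: T = 0xB, S = E(K, T) = 0x3; 0x4 ⊕ 0x3 = 0x7.
P2: T = 0xC, S = E(K, T) = 0x8; 0x3 ⊕ 0x8 = 0xB.
P3: T = 0xD, S = E(K, T) = 0x0; 0x1 ⊕ 0x0 = 0x1.
P4: T = 0xE, S = E(K, T) = 0x9; 0x3 ⊕ 0x9 = 0xA.
P5: T = 0xF, S = E(K, T) = 0x1; 0xD ⊕ 0x1 = 0xC.
Blocks that differ from the original plaintext: P3.

P1 = 0x7, P2 = 0xB, P3 = 0x1, P4 = 0xA, P5 = 0xC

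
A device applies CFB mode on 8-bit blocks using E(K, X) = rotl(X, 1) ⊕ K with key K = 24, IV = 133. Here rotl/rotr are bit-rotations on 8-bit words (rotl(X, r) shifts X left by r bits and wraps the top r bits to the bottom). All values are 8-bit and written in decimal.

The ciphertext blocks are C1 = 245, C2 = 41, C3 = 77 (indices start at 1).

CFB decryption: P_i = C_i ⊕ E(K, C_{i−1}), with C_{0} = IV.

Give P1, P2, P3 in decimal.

P1: E(K, 133) = 19; 245 ⊕ 19 = 230.
P2: E(K, 245) = 243; 41 ⊕ 243 = 218.
P3: E(K, 41) = 74; 77 ⊕ 74 = 7.

P1 = 230, P2 = 218, P3 = 7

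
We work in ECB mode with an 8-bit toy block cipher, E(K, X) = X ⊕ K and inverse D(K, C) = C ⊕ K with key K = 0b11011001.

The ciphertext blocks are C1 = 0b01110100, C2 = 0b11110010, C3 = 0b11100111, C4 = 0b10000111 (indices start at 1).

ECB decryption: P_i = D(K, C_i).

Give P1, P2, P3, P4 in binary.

P1: D(K, 0b01110100) = 0b10101101.
P2: D(K, 0b11110010) = 0b00101011.
P3: D(K, 0b11100111) = 0b00111110.
P4: D(K, 0b10000111) = 0b01011110.

P1 = 0b10101101, P2 = 0b00101011, P3 = 0b00111110, P4 = 0b01011110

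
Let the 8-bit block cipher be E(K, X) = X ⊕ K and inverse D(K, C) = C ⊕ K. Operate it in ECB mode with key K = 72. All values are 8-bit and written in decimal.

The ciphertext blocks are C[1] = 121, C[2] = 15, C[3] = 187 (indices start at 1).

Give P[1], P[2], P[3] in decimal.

ECB decryption: P_i = D(K, C_i).
P[1]: D(K, 121) = 49.
P[2]: D(K, 15) = 71.
P[3]: D(K, 187) = 243.

P[1] = 49, P[2] = 71, P[3] = 243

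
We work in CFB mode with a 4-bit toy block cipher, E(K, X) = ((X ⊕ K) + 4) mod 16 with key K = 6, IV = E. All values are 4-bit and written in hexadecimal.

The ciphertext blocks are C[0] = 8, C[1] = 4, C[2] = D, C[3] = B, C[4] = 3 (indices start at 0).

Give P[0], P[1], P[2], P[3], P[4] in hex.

P[0] = 4, P[1] = 6, P[2] = B, P[3] = 4, P[4] = 2

CFB decryption: P_i = C_i ⊕ E(K, C_{i−1}), with C_{−1} = IV.
P[0]: E(K, E) = C; 8 ⊕ C = 4.
P[1]: E(K, 8) = 2; 4 ⊕ 2 = 6.
P[2]: E(K, 4) = 6; D ⊕ 6 = B.
P[3]: E(K, D) = F; B ⊕ F = 4.
P[4]: E(K, B) = 1; 3 ⊕ 1 = 2.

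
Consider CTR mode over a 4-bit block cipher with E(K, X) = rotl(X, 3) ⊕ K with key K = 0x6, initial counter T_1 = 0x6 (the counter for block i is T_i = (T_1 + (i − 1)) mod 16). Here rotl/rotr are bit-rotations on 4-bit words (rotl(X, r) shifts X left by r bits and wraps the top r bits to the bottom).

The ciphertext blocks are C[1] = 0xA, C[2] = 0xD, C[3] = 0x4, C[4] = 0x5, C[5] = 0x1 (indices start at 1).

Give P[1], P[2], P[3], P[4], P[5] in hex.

P[1] = 0xF, P[2] = 0x0, P[3] = 0x6, P[4] = 0xF, P[5] = 0x2

CTR decryption: S_i = E(K, T_i) where T_i is the counter for block i; P_i = C_i ⊕ S_i.
P[1]: T = 0x6, S = E(K, T) = 0x5; 0xA ⊕ 0x5 = 0xF.
P[2]: T = 0x7, S = E(K, T) = 0xD; 0xD ⊕ 0xD = 0x0.
P[3]: T = 0x8, S = E(K, T) = 0x2; 0x4 ⊕ 0x2 = 0x6.
P[4]: T = 0x9, S = E(K, T) = 0xA; 0x5 ⊕ 0xA = 0xF.
P[5]: T = 0xA, S = E(K, T) = 0x3; 0x1 ⊕ 0x3 = 0x2.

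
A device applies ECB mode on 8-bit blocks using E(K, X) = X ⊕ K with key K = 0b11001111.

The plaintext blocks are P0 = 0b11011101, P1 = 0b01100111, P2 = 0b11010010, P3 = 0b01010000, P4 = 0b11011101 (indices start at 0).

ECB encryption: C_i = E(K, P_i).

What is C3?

C3: E(K, 0b01010000) = 0b10011111.

C3 = 0b10011111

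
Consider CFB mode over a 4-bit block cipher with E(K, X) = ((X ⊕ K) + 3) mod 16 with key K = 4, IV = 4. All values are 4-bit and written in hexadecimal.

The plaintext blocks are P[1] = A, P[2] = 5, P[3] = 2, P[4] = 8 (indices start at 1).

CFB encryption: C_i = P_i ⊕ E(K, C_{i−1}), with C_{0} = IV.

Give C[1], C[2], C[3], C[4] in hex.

C[1]: E(K, 4) = 3; A ⊕ 3 = 9.
C[2]: E(K, 9) = 0; 5 ⊕ 0 = 5.
C[3]: E(K, 5) = 4; 2 ⊕ 4 = 6.
C[4]: E(K, 6) = 5; 8 ⊕ 5 = D.

C[1] = 9, C[2] = 5, C[3] = 6, C[4] = D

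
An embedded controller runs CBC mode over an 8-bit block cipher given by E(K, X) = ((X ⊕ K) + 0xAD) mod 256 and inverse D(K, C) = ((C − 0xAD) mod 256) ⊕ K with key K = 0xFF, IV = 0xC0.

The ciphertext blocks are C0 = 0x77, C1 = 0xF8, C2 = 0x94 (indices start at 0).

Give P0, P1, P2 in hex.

CBC decryption: P_i = D(K, C_i) ⊕ C_{i−1}, with C_{−1} = IV.
P0: D(K, 0x77) = 0x35; 0x35 ⊕ 0xC0 = 0xF5.
P1: D(K, 0xF8) = 0xB4; 0xB4 ⊕ 0x77 = 0xC3.
P2: D(K, 0x94) = 0x18; 0x18 ⊕ 0xF8 = 0xE0.

P0 = 0xF5, P1 = 0xC3, P2 = 0xE0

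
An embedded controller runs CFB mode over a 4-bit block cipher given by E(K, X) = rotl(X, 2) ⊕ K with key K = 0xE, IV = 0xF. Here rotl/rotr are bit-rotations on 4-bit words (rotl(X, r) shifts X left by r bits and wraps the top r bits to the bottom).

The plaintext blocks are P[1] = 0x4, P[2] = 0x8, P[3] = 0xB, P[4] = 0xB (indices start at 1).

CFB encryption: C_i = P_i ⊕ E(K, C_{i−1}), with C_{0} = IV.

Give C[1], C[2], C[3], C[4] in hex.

C[1] = 0x5, C[2] = 0x3, C[3] = 0x9, C[4] = 0x3

C[1]: E(K, 0xF) = 0x1; 0x4 ⊕ 0x1 = 0x5.
C[2]: E(K, 0x5) = 0xB; 0x8 ⊕ 0xB = 0x3.
C[3]: E(K, 0x3) = 0x2; 0xB ⊕ 0x2 = 0x9.
C[4]: E(K, 0x9) = 0x8; 0xB ⊕ 0x8 = 0x3.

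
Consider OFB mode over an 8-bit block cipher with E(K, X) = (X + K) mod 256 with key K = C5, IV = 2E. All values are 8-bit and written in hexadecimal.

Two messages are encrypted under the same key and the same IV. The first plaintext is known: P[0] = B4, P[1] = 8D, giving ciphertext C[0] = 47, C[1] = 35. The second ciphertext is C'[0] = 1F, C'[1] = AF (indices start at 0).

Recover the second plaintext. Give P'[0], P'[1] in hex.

P'[0] = EC, P'[1] = 17

In OFB with a reused IV, both messages share the same keystream S_i, so C_i ⊕ C'_i = P_i ⊕ P'_i and thus P'_i = P_i ⊕ C_i ⊕ C'_i.
P'[0]: B4 ⊕ 47 ⊕ 1F = EC.
P'[1]: 8D ⊕ 35 ⊕ AF = 17.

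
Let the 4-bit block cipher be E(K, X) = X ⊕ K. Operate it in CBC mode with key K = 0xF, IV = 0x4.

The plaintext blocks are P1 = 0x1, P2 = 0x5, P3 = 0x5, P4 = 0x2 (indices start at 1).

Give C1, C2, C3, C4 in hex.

CBC encryption: C_i = E(K, P_i ⊕ C_{i−1}), with C_{0} = IV.
C1: P1 ⊕ 0x4 = 0x5; E(K, 0x5) = 0xA.
C2: P2 ⊕ 0xA = 0xF; E(K, 0xF) = 0x0.
C3: P3 ⊕ 0x0 = 0x5; E(K, 0x5) = 0xA.
C4: P4 ⊕ 0xA = 0x8; E(K, 0x8) = 0x7.

C1 = 0xA, C2 = 0x0, C3 = 0xA, C4 = 0x7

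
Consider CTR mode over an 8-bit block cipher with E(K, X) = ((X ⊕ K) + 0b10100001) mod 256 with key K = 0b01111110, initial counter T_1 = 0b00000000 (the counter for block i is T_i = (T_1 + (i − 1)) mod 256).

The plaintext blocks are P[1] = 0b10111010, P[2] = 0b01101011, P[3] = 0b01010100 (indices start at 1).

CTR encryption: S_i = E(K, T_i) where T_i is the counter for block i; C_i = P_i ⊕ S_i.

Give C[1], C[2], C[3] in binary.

C[1]: T = 0b00000000, S = E(K, T) = 0b00011111; 0b10111010 ⊕ 0b00011111 = 0b10100101.
C[2]: T = 0b00000001, S = E(K, T) = 0b00100000; 0b01101011 ⊕ 0b00100000 = 0b01001011.
C[3]: T = 0b00000010, S = E(K, T) = 0b00011101; 0b01010100 ⊕ 0b00011101 = 0b01001001.

C[1] = 0b10100101, C[2] = 0b01001011, C[3] = 0b01001001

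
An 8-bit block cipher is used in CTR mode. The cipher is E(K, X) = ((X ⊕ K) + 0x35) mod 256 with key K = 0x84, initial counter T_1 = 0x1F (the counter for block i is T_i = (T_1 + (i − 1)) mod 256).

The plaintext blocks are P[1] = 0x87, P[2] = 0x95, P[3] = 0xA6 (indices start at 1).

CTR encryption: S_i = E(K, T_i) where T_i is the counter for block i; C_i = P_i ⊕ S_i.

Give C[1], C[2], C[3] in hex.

C[1] = 0x57, C[2] = 0x4C, C[3] = 0x7C

C[1]: T = 0x1F, S = E(K, T) = 0xD0; 0x87 ⊕ 0xD0 = 0x57.
C[2]: T = 0x20, S = E(K, T) = 0xD9; 0x95 ⊕ 0xD9 = 0x4C.
C[3]: T = 0x21, S = E(K, T) = 0xDA; 0xA6 ⊕ 0xDA = 0x7C.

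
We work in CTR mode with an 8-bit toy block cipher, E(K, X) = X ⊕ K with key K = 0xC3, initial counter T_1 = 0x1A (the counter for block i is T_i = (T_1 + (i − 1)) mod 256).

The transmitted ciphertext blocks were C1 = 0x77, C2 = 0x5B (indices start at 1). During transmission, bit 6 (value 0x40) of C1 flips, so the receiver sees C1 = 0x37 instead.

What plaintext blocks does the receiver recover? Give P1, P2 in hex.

P1 = 0xEE, P2 = 0x83

CTR decryption: S_i = E(K, T_i) where T_i is the counter for block i; P_i = C_i ⊕ S_i.
Only C1 changed, to 0x37. In CTR, a change in C_i flips the same bit in P_i only; the keystream is unaffected. Decrypting the received ciphertext:
P1: T = 0x1A, S = E(K, T) = 0xD9; 0x37 ⊕ 0xD9 = 0xEE.
P2: T = 0x1B, S = E(K, T) = 0xD8; 0x5B ⊕ 0xD8 = 0x83.
Blocks that differ from the original plaintext: P1.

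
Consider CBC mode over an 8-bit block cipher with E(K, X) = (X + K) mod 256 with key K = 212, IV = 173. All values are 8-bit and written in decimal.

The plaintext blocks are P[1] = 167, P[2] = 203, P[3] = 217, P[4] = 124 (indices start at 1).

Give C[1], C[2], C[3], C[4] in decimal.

C[1] = 222, C[2] = 233, C[3] = 4, C[4] = 76

CBC encryption: C_i = E(K, P_i ⊕ C_{i−1}), with C_{0} = IV.
C[1]: P[1] ⊕ 173 = 10; E(K, 10) = 222.
C[2]: P[2] ⊕ 222 = 21; E(K, 21) = 233.
C[3]: P[3] ⊕ 233 = 48; E(K, 48) = 4.
C[4]: P[4] ⊕ 4 = 120; E(K, 120) = 76.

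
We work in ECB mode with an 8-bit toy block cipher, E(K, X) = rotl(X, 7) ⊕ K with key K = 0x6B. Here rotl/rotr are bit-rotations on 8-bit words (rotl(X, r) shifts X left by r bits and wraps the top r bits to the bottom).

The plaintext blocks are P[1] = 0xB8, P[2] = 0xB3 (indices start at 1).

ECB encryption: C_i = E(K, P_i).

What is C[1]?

C[1] = 0x37

C[1]: E(K, 0xB8) = 0x37.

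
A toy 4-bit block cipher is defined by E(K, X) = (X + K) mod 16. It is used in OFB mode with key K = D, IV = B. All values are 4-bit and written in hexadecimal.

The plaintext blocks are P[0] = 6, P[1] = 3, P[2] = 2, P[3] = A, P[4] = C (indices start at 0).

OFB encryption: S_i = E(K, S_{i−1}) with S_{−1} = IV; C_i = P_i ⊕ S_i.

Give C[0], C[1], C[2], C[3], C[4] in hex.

C[0]: S = E(K, B) = 8; 6 ⊕ 8 = E.
C[1]: S = E(K, 8) = 5; 3 ⊕ 5 = 6.
C[2]: S = E(K, 5) = 2; 2 ⊕ 2 = 0.
C[3]: S = E(K, 2) = F; A ⊕ F = 5.
C[4]: S = E(K, F) = C; C ⊕ C = 0.

C[0] = E, C[1] = 6, C[2] = 0, C[3] = 5, C[4] = 0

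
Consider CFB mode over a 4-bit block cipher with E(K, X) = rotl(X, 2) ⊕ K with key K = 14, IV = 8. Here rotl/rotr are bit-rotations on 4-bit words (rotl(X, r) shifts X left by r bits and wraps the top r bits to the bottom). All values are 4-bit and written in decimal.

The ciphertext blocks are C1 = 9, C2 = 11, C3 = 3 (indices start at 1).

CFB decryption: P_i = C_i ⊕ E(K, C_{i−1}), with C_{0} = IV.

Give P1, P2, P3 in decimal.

P1 = 5, P2 = 3, P3 = 3

P1: E(K, 8) = 12; 9 ⊕ 12 = 5.
P2: E(K, 9) = 8; 11 ⊕ 8 = 3.
P3: E(K, 11) = 0; 3 ⊕ 0 = 3.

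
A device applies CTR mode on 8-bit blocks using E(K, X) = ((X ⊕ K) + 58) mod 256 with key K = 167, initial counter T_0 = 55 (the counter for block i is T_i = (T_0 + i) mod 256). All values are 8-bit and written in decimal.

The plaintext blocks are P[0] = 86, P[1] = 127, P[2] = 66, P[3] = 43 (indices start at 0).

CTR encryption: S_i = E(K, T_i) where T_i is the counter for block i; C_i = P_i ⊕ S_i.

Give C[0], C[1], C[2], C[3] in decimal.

C[0] = 156, C[1] = 166, C[2] = 154, C[3] = 252

C[0]: T = 55, S = E(K, T) = 202; 86 ⊕ 202 = 156.
C[1]: T = 56, S = E(K, T) = 217; 127 ⊕ 217 = 166.
C[2]: T = 57, S = E(K, T) = 216; 66 ⊕ 216 = 154.
C[3]: T = 58, S = E(K, T) = 215; 43 ⊕ 215 = 252.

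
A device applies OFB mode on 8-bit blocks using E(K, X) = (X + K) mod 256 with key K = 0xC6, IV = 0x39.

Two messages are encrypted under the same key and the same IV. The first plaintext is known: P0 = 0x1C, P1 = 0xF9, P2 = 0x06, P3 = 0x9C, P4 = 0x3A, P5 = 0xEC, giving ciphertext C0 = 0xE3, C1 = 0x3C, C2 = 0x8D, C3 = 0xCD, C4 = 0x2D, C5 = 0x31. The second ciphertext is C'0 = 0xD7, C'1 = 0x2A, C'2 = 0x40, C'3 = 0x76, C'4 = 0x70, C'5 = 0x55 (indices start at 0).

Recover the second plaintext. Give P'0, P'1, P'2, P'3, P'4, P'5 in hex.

In OFB with a reused IV, both messages share the same keystream S_i, so C_i ⊕ C'_i = P_i ⊕ P'_i and thus P'_i = P_i ⊕ C_i ⊕ C'_i.
P'0: 0x1C ⊕ 0xE3 ⊕ 0xD7 = 0x28.
P'1: 0xF9 ⊕ 0x3C ⊕ 0x2A = 0xEF.
P'2: 0x06 ⊕ 0x8D ⊕ 0x40 = 0xCB.
P'3: 0x9C ⊕ 0xCD ⊕ 0x76 = 0x27.
P'4: 0x3A ⊕ 0x2D ⊕ 0x70 = 0x67.
P'5: 0xEC ⊕ 0x31 ⊕ 0x55 = 0x88.

P'0 = 0x28, P'1 = 0xEF, P'2 = 0xCB, P'3 = 0x27, P'4 = 0x67, P'5 = 0x88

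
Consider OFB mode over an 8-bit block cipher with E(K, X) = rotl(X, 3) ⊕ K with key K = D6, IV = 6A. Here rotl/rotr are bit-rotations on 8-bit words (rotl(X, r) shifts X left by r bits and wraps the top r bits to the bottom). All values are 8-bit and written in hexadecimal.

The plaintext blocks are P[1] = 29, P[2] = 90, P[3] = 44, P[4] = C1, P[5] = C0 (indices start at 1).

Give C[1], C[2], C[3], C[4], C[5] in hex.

C[1] = AC, C[2] = 6A, C[3] = 45, C[4] = 1F, C[5] = E0

OFB encryption: S_i = E(K, S_{i−1}) with S_{0} = IV; C_i = P_i ⊕ S_i.
C[1]: S = E(K, 6A) = 85; 29 ⊕ 85 = AC.
C[2]: S = E(K, 85) = FA; 90 ⊕ FA = 6A.
C[3]: S = E(K, FA) = 01; 44 ⊕ 01 = 45.
C[4]: S = E(K, 01) = DE; C1 ⊕ DE = 1F.
C[5]: S = E(K, DE) = 20; C0 ⊕ 20 = E0.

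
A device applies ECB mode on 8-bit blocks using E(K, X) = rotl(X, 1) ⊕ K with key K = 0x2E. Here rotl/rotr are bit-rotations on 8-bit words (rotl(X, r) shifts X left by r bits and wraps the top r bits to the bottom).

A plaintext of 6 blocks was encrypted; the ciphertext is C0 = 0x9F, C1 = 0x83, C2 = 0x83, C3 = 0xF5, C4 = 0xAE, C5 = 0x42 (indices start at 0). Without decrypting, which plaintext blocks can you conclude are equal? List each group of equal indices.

ECB encrypts each block independently with the same key, so equal ciphertext blocks imply equal plaintext blocks.
C1 = C2 = 0x83, so P1 = P2.

P1 = P2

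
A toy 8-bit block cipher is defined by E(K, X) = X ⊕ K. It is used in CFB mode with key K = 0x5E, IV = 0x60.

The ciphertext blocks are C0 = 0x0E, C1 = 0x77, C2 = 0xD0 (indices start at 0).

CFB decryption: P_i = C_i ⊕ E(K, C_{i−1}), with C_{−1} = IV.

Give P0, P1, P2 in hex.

P0 = 0x30, P1 = 0x27, P2 = 0xF9

P0: E(K, 0x60) = 0x3E; 0x0E ⊕ 0x3E = 0x30.
P1: E(K, 0x0E) = 0x50; 0x77 ⊕ 0x50 = 0x27.
P2: E(K, 0x77) = 0x29; 0xD0 ⊕ 0x29 = 0xF9.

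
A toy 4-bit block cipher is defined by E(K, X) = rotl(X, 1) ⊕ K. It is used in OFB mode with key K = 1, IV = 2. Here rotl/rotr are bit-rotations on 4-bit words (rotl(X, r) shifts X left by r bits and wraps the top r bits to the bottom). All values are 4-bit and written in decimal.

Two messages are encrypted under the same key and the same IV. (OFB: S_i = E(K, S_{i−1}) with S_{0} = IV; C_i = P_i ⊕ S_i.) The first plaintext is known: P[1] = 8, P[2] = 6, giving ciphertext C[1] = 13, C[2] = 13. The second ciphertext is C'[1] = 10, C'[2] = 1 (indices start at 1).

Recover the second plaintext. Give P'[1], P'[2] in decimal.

P'[1] = 15, P'[2] = 10

In OFB with a reused IV, both messages share the same keystream S_i, so C_i ⊕ C'_i = P_i ⊕ P'_i and thus P'_i = P_i ⊕ C_i ⊕ C'_i.
P'[1]: 8 ⊕ 13 ⊕ 10 = 15.
P'[2]: 6 ⊕ 13 ⊕ 1 = 10.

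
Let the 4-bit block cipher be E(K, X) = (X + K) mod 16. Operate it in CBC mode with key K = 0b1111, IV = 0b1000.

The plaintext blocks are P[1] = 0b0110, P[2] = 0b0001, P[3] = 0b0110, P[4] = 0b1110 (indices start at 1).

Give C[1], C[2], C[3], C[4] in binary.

C[1] = 0b1101, C[2] = 0b1011, C[3] = 0b1100, C[4] = 0b0001

CBC encryption: C_i = E(K, P_i ⊕ C_{i−1}), with C_{0} = IV.
C[1]: P[1] ⊕ 0b1000 = 0b1110; E(K, 0b1110) = 0b1101.
C[2]: P[2] ⊕ 0b1101 = 0b1100; E(K, 0b1100) = 0b1011.
C[3]: P[3] ⊕ 0b1011 = 0b1101; E(K, 0b1101) = 0b1100.
C[4]: P[4] ⊕ 0b1100 = 0b0010; E(K, 0b0010) = 0b0001.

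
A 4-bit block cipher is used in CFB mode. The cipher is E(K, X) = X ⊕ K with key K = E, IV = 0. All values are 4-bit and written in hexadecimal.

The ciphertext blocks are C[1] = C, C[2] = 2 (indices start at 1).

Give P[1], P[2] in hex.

CFB decryption: P_i = C_i ⊕ E(K, C_{i−1}), with C_{0} = IV.
P[1]: E(K, 0) = E; C ⊕ E = 2.
P[2]: E(K, C) = 2; 2 ⊕ 2 = 0.

P[1] = 2, P[2] = 0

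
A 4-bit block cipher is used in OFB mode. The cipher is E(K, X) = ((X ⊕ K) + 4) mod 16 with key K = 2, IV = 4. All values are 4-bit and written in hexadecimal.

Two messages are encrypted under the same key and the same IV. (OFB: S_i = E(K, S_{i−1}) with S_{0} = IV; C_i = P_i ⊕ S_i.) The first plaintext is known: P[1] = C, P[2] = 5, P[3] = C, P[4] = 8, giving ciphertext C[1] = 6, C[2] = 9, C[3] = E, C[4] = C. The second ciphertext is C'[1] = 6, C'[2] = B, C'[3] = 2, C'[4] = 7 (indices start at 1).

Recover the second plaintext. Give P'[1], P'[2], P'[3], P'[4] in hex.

P'[1] = C, P'[2] = 7, P'[3] = 0, P'[4] = 3

In OFB with a reused IV, both messages share the same keystream S_i, so C_i ⊕ C'_i = P_i ⊕ P'_i and thus P'_i = P_i ⊕ C_i ⊕ C'_i.
P'[1]: C ⊕ 6 ⊕ 6 = C.
P'[2]: 5 ⊕ 9 ⊕ B = 7.
P'[3]: C ⊕ E ⊕ 2 = 0.
P'[4]: 8 ⊕ C ⊕ 7 = 3.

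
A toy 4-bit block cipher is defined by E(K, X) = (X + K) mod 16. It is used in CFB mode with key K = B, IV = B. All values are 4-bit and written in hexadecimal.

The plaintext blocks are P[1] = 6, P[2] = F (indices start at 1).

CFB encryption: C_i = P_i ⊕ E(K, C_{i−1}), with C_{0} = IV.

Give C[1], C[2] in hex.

C[1]: E(K, B) = 6; 6 ⊕ 6 = 0.
C[2]: E(K, 0) = B; F ⊕ B = 4.

C[1] = 0, C[2] = 4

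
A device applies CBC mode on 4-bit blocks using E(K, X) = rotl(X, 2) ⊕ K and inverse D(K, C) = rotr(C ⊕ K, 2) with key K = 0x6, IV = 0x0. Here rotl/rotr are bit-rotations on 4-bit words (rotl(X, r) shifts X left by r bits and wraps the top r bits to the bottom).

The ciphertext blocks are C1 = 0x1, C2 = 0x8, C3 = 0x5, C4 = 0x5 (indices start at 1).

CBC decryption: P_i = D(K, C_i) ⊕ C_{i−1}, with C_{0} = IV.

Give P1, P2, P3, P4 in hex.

P1: D(K, 0x1) = 0xD; 0xD ⊕ 0x0 = 0xD.
P2: D(K, 0x8) = 0xB; 0xB ⊕ 0x1 = 0xA.
P3: D(K, 0x5) = 0xC; 0xC ⊕ 0x8 = 0x4.
P4: D(K, 0x5) = 0xC; 0xC ⊕ 0x5 = 0x9.

P1 = 0xD, P2 = 0xA, P3 = 0x4, P4 = 0x9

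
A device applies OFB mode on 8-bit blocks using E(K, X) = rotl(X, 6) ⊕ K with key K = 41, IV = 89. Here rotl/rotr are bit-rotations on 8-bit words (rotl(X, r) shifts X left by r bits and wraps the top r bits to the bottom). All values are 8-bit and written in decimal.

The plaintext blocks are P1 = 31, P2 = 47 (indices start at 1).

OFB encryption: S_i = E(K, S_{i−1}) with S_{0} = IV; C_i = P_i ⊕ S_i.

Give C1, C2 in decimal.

C1: S = E(K, 89) = 127; 31 ⊕ 127 = 96.
C2: S = E(K, 127) = 246; 47 ⊕ 246 = 217.

C1 = 96, C2 = 217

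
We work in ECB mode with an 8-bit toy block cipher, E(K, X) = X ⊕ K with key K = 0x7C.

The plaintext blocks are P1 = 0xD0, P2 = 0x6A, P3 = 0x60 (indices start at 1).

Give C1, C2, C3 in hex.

ECB encryption: C_i = E(K, P_i).
C1: E(K, 0xD0) = 0xAC.
C2: E(K, 0x6A) = 0x16.
C3: E(K, 0x60) = 0x1C.

C1 = 0xAC, C2 = 0x16, C3 = 0x1C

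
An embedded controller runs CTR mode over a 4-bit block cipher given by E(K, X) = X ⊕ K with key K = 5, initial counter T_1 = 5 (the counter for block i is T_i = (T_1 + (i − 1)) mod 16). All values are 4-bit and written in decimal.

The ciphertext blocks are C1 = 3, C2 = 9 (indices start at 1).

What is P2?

CTR decryption: S_i = E(K, T_i) where T_i is the counter for block i; P_i = C_i ⊕ S_i.
P2: T = 6, S = E(K, T) = 3; 9 ⊕ 3 = 10.

P2 = 10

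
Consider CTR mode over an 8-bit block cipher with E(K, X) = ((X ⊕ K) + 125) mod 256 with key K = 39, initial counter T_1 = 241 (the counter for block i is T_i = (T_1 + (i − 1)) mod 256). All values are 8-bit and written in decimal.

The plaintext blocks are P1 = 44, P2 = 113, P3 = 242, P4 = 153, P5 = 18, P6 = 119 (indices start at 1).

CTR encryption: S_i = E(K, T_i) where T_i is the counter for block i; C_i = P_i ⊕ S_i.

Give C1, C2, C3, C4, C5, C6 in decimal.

C1: T = 241, S = E(K, T) = 83; 44 ⊕ 83 = 127.
C2: T = 242, S = E(K, T) = 82; 113 ⊕ 82 = 35.
C3: T = 243, S = E(K, T) = 81; 242 ⊕ 81 = 163.
C4: T = 244, S = E(K, T) = 80; 153 ⊕ 80 = 201.
C5: T = 245, S = E(K, T) = 79; 18 ⊕ 79 = 93.
C6: T = 246, S = E(K, T) = 78; 119 ⊕ 78 = 57.

C1 = 127, C2 = 35, C3 = 163, C4 = 201, C5 = 93, C6 = 57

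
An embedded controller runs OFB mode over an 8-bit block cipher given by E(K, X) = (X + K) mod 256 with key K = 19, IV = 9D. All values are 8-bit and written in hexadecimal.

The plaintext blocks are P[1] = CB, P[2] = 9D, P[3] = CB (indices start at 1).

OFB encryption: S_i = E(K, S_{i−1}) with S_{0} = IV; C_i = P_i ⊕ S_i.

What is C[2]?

C[2] = 52

C[1]: S = E(K, 9D) = B6; CB ⊕ B6 = 7D.
C[2]: S = E(K, B6) = CF; 9D ⊕ CF = 52.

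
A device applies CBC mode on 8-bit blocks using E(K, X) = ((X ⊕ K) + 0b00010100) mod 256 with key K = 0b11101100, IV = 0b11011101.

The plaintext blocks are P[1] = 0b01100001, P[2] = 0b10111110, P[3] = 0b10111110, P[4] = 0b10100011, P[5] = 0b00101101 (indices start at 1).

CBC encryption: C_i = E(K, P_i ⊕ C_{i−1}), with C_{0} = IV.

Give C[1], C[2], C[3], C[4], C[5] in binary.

C[1] = 0b01100100, C[2] = 0b01001010, C[3] = 0b00101100, C[4] = 0b01110111, C[5] = 0b11001010

C[1]: P[1] ⊕ 0b11011101 = 0b10111100; E(K, 0b10111100) = 0b01100100.
C[2]: P[2] ⊕ 0b01100100 = 0b11011010; E(K, 0b11011010) = 0b01001010.
C[3]: P[3] ⊕ 0b01001010 = 0b11110100; E(K, 0b11110100) = 0b00101100.
C[4]: P[4] ⊕ 0b00101100 = 0b10001111; E(K, 0b10001111) = 0b01110111.
C[5]: P[5] ⊕ 0b01110111 = 0b01011010; E(K, 0b01011010) = 0b11001010.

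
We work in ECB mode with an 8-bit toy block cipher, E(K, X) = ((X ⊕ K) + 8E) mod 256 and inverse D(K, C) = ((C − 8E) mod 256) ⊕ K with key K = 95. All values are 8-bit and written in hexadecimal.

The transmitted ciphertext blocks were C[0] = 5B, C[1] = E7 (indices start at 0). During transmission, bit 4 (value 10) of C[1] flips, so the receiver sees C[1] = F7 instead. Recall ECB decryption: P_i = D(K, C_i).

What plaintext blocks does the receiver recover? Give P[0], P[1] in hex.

Only C[1] changed, to F7. In ECB, a change in C_i affects only P_i. Decrypting the received ciphertext:
P[0]: D(K, 5B) = 58.
P[1]: D(K, F7) = FC.
Blocks that differ from the original plaintext: P[1].

P[0] = 58, P[1] = FC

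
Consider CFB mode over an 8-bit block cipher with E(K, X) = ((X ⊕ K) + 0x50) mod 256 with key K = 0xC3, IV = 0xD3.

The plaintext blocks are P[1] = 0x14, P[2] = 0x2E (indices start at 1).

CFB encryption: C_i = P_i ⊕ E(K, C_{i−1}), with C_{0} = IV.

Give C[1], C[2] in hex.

C[1] = 0x74, C[2] = 0x29

C[1]: E(K, 0xD3) = 0x60; 0x14 ⊕ 0x60 = 0x74.
C[2]: E(K, 0x74) = 0x07; 0x2E ⊕ 0x07 = 0x29.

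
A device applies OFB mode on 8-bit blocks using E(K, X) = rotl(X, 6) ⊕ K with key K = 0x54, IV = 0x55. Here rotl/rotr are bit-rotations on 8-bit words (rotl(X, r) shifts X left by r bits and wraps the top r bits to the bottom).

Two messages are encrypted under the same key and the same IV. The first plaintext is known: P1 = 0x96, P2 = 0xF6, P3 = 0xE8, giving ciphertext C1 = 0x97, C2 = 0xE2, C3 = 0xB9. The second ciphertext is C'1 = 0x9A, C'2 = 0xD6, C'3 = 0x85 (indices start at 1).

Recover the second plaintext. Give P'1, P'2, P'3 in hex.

In OFB with a reused IV, both messages share the same keystream S_i, so C_i ⊕ C'_i = P_i ⊕ P'_i and thus P'_i = P_i ⊕ C_i ⊕ C'_i.
P'1: 0x96 ⊕ 0x97 ⊕ 0x9A = 0x9B.
P'2: 0xF6 ⊕ 0xE2 ⊕ 0xD6 = 0xC2.
P'3: 0xE8 ⊕ 0xB9 ⊕ 0x85 = 0xD4.

P'1 = 0x9B, P'2 = 0xC2, P'3 = 0xD4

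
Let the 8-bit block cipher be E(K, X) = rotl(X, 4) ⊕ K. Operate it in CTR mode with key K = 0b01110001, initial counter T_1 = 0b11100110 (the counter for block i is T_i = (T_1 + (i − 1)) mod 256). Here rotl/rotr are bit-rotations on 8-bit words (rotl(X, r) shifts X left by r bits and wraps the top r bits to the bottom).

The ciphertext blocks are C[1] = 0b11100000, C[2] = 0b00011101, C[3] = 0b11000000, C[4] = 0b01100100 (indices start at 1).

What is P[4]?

CTR decryption: S_i = E(K, T_i) where T_i is the counter for block i; P_i = C_i ⊕ S_i.
P[4]: T = 0b11101001, S = E(K, T) = 0b11101111; 0b01100100 ⊕ 0b11101111 = 0b10001011.

P[4] = 0b10001011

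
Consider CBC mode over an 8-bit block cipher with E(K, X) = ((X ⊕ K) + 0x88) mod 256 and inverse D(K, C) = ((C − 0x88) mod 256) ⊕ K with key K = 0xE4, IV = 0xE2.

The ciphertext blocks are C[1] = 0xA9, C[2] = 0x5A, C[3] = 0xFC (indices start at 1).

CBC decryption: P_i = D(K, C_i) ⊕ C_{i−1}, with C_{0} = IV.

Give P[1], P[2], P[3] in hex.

P[1] = 0x27, P[2] = 0x9F, P[3] = 0xCA

P[1]: D(K, 0xA9) = 0xC5; 0xC5 ⊕ 0xE2 = 0x27.
P[2]: D(K, 0x5A) = 0x36; 0x36 ⊕ 0xA9 = 0x9F.
P[3]: D(K, 0xFC) = 0x90; 0x90 ⊕ 0x5A = 0xCA.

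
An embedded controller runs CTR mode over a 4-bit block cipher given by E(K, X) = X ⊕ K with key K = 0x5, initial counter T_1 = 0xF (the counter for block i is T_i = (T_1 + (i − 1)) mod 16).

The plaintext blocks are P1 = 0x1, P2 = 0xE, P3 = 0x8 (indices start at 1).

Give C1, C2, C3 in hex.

CTR encryption: S_i = E(K, T_i) where T_i is the counter for block i; C_i = P_i ⊕ S_i.
C1: T = 0xF, S = E(K, T) = 0xA; 0x1 ⊕ 0xA = 0xB.
C2: T = 0x0, S = E(K, T) = 0x5; 0xE ⊕ 0x5 = 0xB.
C3: T = 0x1, S = E(K, T) = 0x4; 0x8 ⊕ 0x4 = 0xC.

C1 = 0xB, C2 = 0xB, C3 = 0xC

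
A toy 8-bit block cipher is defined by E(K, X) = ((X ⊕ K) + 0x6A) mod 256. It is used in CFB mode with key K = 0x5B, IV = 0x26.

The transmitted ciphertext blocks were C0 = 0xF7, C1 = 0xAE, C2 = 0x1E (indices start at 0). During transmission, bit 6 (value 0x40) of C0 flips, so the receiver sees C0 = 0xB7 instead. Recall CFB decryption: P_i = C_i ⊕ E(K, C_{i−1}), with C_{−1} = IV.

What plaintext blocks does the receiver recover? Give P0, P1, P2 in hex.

P0 = 0x50, P1 = 0xF8, P2 = 0x41

Only C0 changed, to 0xB7. In CFB, a change in C_i flips the same bit in P_i and garbles P_{i+1}. Decrypting the received ciphertext:
P0: E(K, 0x26) = 0xE7; 0xB7 ⊕ 0xE7 = 0x50.
P1: E(K, 0xB7) = 0x56; 0xAE ⊕ 0x56 = 0xF8.
P2: E(K, 0xAE) = 0x5F; 0x1E ⊕ 0x5F = 0x41.
Blocks that differ from the original plaintext: P0, P1.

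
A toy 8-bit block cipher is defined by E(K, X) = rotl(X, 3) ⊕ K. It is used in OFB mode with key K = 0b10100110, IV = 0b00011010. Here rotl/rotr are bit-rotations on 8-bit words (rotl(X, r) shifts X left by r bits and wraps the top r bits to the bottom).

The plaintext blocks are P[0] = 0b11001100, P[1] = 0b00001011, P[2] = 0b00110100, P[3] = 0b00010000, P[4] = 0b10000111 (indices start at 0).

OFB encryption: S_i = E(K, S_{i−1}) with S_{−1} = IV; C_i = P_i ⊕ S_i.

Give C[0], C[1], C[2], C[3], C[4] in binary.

C[0]: S = E(K, 0b00011010) = 0b01110110; 0b11001100 ⊕ 0b01110110 = 0b10111010.
C[1]: S = E(K, 0b01110110) = 0b00010101; 0b00001011 ⊕ 0b00010101 = 0b00011110.
C[2]: S = E(K, 0b00010101) = 0b00001110; 0b00110100 ⊕ 0b00001110 = 0b00111010.
C[3]: S = E(K, 0b00001110) = 0b11010110; 0b00010000 ⊕ 0b11010110 = 0b11000110.
C[4]: S = E(K, 0b11010110) = 0b00010000; 0b10000111 ⊕ 0b00010000 = 0b10010111.

C[0] = 0b10111010, C[1] = 0b00011110, C[2] = 0b00111010, C[3] = 0b11000110, C[4] = 0b10010111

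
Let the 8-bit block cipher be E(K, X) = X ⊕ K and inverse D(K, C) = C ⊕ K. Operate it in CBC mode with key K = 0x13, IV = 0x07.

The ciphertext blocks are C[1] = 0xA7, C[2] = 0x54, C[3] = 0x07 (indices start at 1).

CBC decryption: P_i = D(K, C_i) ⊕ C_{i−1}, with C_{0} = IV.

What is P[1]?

P[1]: D(K, 0xA7) = 0xB4; 0xB4 ⊕ 0x07 = 0xB3.

P[1] = 0xB3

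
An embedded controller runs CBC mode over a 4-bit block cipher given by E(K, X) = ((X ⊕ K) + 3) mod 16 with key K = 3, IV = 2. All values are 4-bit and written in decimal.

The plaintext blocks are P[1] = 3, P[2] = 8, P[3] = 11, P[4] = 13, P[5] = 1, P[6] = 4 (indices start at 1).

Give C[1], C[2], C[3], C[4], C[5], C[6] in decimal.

CBC encryption: C_i = E(K, P_i ⊕ C_{i−1}), with C_{0} = IV.
C[1]: P[1] ⊕ 2 = 1; E(K, 1) = 5.
C[2]: P[2] ⊕ 5 = 13; E(K, 13) = 1.
C[3]: P[3] ⊕ 1 = 10; E(K, 10) = 12.
C[4]: P[4] ⊕ 12 = 1; E(K, 1) = 5.
C[5]: P[5] ⊕ 5 = 4; E(K, 4) = 10.
C[6]: P[6] ⊕ 10 = 14; E(K, 14) = 0.

C[1] = 5, C[2] = 1, C[3] = 12, C[4] = 5, C[5] = 10, C[6] = 0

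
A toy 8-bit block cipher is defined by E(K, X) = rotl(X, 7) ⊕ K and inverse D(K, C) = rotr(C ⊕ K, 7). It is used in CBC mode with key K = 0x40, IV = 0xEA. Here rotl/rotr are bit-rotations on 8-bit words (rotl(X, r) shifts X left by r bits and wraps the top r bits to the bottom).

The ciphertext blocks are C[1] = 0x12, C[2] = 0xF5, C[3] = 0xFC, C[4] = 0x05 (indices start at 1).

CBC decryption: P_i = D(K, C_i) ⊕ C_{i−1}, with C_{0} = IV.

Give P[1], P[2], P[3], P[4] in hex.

P[1] = 0x4E, P[2] = 0x79, P[3] = 0x8C, P[4] = 0x76

P[1]: D(K, 0x12) = 0xA4; 0xA4 ⊕ 0xEA = 0x4E.
P[2]: D(K, 0xF5) = 0x6B; 0x6B ⊕ 0x12 = 0x79.
P[3]: D(K, 0xFC) = 0x79; 0x79 ⊕ 0xF5 = 0x8C.
P[4]: D(K, 0x05) = 0x8A; 0x8A ⊕ 0xFC = 0x76.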